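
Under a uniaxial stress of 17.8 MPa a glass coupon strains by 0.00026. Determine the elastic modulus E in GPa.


Young's modulus: E = stress / strain
  E = 17.8 MPa / 0.00026 = 68461.54 MPa
Convert to GPa: 68461.54 / 1000 = 68.46 GPa

68.46 GPa


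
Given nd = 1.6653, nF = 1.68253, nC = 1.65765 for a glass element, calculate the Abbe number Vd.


Abbe number formula: Vd = (nd - 1) / (nF - nC)
  nd - 1 = 1.6653 - 1 = 0.6653
  nF - nC = 1.68253 - 1.65765 = 0.02488
  Vd = 0.6653 / 0.02488 = 26.74

26.74


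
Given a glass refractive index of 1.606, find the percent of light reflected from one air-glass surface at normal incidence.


Fresnel reflectance at normal incidence:
  R = ((n - 1)/(n + 1))^2
  (n - 1)/(n + 1) = (1.606 - 1)/(1.606 + 1) = 0.23254
  R = 0.23254^2 = 0.0540749
  R(%) = 0.0540749 * 100 = 5.407%

5.407%


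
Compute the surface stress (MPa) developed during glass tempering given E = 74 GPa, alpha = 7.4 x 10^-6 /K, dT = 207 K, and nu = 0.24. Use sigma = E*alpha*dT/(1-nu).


Tempering stress: sigma = E * alpha * dT / (1 - nu)
  E (MPa) = 74 * 1000 = 74000
  Numerator = 74000 * (7.4 x 10^-6) * 207 = 113.3532
  Denominator = 1 - 0.24 = 0.76
  sigma = 113.3532 / 0.76 = 149.1 MPa

149.1 MPa


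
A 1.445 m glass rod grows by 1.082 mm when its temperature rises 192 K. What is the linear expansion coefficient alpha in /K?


Rearrange dL = alpha * L0 * dT for alpha:
  alpha = dL / (L0 * dT)
  alpha = (1.082 / 1000) / (1.445 * 192) = 0.0000039 /K = 3.9 x 10^-6 /K

3.9 x 10^-6 /K


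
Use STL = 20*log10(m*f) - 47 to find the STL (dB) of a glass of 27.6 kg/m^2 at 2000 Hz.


Mass law: STL = 20 * log10(m * f) - 47
  m * f = 27.6 * 2000 = 55200
  log10(55200) = 4.74194
  STL = 20 * 4.74194 - 47 = 94.8388 - 47 = 47.8 dB

47.8 dB


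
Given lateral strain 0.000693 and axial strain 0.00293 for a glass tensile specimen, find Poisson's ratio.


Poisson's ratio: nu = lateral strain / axial strain
  nu = 0.000693 / 0.00293 = 0.2365

0.2365


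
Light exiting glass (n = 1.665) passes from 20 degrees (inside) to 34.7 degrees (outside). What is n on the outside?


Apply Snell's law: n1 * sin(theta1) = n2 * sin(theta2)
  n2 = n1 * sin(theta1) / sin(theta2)
  sin(20) = 0.34202
  sin(34.7) = 0.56928
  n2 = 1.665 * 0.34202 / 0.56928 = 1.0003

1.0003


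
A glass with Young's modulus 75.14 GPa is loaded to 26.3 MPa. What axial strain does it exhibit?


Rearrange E = sigma / epsilon:
  epsilon = sigma / E
  E (MPa) = 75.14 * 1000 = 75140
  epsilon = 26.3 / 75140 = 0.00035

0.00035


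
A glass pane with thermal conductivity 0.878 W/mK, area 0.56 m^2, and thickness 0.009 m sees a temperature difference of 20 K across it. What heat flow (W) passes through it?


Fourier's law: Q = k * A * dT / t
  Q = 0.878 * 0.56 * 20 / 0.009
  Q = 9.8336 / 0.009 = 1092.6 W

1092.6 W


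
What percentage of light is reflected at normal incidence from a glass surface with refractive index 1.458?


Fresnel reflectance at normal incidence:
  R = ((n - 1)/(n + 1))^2
  (n - 1)/(n + 1) = (1.458 - 1)/(1.458 + 1) = 0.18633
  R = 0.18633^2 = 0.0347189
  R(%) = 0.0347189 * 100 = 3.472%

3.472%


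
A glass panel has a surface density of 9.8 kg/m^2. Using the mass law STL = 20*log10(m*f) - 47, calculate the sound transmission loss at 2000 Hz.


Mass law: STL = 20 * log10(m * f) - 47
  m * f = 9.8 * 2000 = 19600
  log10(19600) = 4.29226
  STL = 20 * 4.29226 - 47 = 85.8452 - 47 = 38.8 dB

38.8 dB


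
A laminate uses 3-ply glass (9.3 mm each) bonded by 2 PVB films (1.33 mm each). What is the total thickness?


Total thickness = glass contribution + PVB contribution
  Glass: 3 * 9.3 = 27.9 mm
  PVB: 2 * 1.33 = 2.66 mm
  Total = 27.9 + 2.66 = 30.56 mm

30.56 mm


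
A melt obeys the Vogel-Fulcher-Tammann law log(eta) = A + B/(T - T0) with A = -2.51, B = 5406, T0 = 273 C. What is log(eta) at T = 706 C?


VFT equation: log(eta) = A + B / (T - T0)
  T - T0 = 706 - 273 = 433
  B / (T - T0) = 5406 / 433 = 12.485
  log(eta) = -2.51 + 12.485 = 9.975

9.975


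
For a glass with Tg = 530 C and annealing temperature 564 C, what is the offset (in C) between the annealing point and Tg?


Offset = T_anneal - Tg:
  offset = 564 - 530 = 34 C

34 C


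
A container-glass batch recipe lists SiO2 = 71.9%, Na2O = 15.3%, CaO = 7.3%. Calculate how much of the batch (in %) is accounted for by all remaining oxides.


Sum the three major oxides:
  SiO2 + Na2O + CaO = 71.9 + 15.3 + 7.3 = 94.5%
Subtract from 100%:
  Others = 100 - 94.5 = 5.5%

5.5%


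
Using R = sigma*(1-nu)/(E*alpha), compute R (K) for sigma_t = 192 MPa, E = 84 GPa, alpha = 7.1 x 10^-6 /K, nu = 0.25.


Thermal shock resistance: R = sigma * (1 - nu) / (E * alpha)
  Numerator = 192 * (1 - 0.25) = 144.0
  Denominator = 84 * 1000 * (7.1 x 10^-6) = 0.5964
  R = 144.0 / 0.5964 = 241.4 K

241.4 K


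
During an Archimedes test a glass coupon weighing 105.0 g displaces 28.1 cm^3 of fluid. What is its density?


Use the definition of density:
  rho = mass / volume
  rho = 105.0 / 28.1 = 3.737 g/cm^3

3.737 g/cm^3


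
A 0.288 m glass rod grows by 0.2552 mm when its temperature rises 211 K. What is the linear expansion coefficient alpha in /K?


Rearrange dL = alpha * L0 * dT for alpha:
  alpha = dL / (L0 * dT)
  alpha = (0.2552 / 1000) / (0.288 * 211) = 0.0000042 /K = 4.2 x 10^-6 /K

4.2 x 10^-6 /K


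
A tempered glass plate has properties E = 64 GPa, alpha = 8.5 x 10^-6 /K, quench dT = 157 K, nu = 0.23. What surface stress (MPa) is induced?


Tempering stress: sigma = E * alpha * dT / (1 - nu)
  E (MPa) = 64 * 1000 = 64000
  Numerator = 64000 * (8.5 x 10^-6) * 157 = 85.408
  Denominator = 1 - 0.23 = 0.77
  sigma = 85.408 / 0.77 = 110.9 MPa

110.9 MPa


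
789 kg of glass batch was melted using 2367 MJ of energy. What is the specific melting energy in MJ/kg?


Rearrange E = m * s for s:
  s = E / m
  s = 2367 / 789 = 3.0 MJ/kg

3.0 MJ/kg


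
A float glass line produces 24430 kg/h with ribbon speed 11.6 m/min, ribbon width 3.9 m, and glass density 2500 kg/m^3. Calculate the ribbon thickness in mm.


Ribbon cross-section from mass balance:
  Volume rate = throughput / density = 24430 / 2500 = 9.772 m^3/h
  thickness = volume rate / (speed * 60 * width), i.e.
  thickness = throughput / (60 * speed * width * density) * 1000
  thickness = 24430 / (60 * 11.6 * 3.9 * 2500) * 1000 = 3.6 mm

3.6 mm


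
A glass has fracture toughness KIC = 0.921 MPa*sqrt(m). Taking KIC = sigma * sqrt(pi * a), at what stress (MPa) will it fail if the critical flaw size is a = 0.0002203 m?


Rearrange KIC = sigma * sqrt(pi * a):
  sigma = KIC / sqrt(pi * a)
  sqrt(pi * 0.0002203) = 0.026308
  sigma = 0.921 / 0.026308 = 35.01 MPa

35.01 MPa


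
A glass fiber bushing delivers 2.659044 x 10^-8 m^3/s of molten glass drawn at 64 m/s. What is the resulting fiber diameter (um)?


Cross-sectional area from continuity:
  A = Q / v = 2.659044 x 10^-8 / 64 = 4.154756 x 10^-10 m^2
Diameter from circular cross-section:
  d = sqrt(4A / pi) * 10^6 (m -> um)
  d = sqrt(4 * 4.154756 x 10^-10 / pi) * 10^6 = 23.0 um

23.0 um


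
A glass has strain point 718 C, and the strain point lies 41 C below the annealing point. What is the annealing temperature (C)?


T_anneal = T_strain + gap:
  T_anneal = 718 + 41 = 759 C

759 C


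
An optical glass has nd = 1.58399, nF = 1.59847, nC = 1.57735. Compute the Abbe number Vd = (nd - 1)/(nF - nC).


Abbe number formula: Vd = (nd - 1) / (nF - nC)
  nd - 1 = 1.58399 - 1 = 0.58399
  nF - nC = 1.59847 - 1.57735 = 0.02112
  Vd = 0.58399 / 0.02112 = 27.65

27.65


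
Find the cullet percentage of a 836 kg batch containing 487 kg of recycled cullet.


Cullet ratio = (cullet mass / total batch mass) * 100
  Ratio = 487 / 836 * 100 = 58.25%

58.25%


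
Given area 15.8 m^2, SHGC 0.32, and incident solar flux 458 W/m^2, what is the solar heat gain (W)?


Solar heat gain: Q = Area * SHGC * Irradiance
  Q = 15.8 * 0.32 * 458 = 2315.6 W

2315.6 W


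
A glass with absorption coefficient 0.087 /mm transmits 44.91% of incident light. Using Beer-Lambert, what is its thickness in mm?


Rearrange T = exp(-alpha * thickness):
  thickness = -ln(T) / alpha
  T = 44.91/100 = 0.4491
  ln(T) = -0.80051
  -ln(T) = 0.80051
  thickness = 0.80051 / 0.087 = 9.2 mm

9.2 mm


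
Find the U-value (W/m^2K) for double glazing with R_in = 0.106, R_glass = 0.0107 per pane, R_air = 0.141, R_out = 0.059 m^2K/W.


Total thermal resistance (series):
  R_total = R_in + R_glass + R_air + R_glass + R_out
  R_total = 0.106 + 0.0107 + 0.141 + 0.0107 + 0.059 = 0.3274 m^2K/W
U-value = 1 / R_total = 1 / 0.3274 = 3.054 W/m^2K

3.054 W/m^2K


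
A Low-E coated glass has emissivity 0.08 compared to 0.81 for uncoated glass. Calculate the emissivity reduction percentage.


Percentage reduction = (1 - coated/uncoated) * 100
  Ratio = 0.08 / 0.81 = 0.0988
  Reduction = (1 - 0.0988) * 100 = 90.1%

90.1%


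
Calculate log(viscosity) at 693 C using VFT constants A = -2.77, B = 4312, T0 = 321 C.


VFT equation: log(eta) = A + B / (T - T0)
  T - T0 = 693 - 321 = 372
  B / (T - T0) = 4312 / 372 = 11.591
  log(eta) = -2.77 + 11.591 = 8.821

8.821


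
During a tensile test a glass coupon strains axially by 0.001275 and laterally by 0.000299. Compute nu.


Poisson's ratio: nu = lateral strain / axial strain
  nu = 0.000299 / 0.001275 = 0.2345

0.2345


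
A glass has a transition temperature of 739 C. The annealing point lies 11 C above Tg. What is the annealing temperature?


The annealing temperature is Tg plus the offset:
  T_anneal = 739 + 11 = 750 C

750 C


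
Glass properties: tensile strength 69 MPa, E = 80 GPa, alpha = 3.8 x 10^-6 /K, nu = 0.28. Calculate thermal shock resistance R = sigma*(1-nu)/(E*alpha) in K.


Thermal shock resistance: R = sigma * (1 - nu) / (E * alpha)
  Numerator = 69 * (1 - 0.28) = 49.68
  Denominator = 80 * 1000 * (3.8 x 10^-6) = 0.304
  R = 49.68 / 0.304 = 163.4 K

163.4 K


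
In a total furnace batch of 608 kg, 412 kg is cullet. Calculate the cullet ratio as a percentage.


Cullet ratio = (cullet mass / total batch mass) * 100
  Ratio = 412 / 608 * 100 = 67.76%

67.76%


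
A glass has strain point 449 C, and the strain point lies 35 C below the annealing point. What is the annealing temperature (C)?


T_anneal = T_strain + gap:
  T_anneal = 449 + 35 = 484 C

484 C


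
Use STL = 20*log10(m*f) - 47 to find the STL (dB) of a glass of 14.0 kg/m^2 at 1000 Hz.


Mass law: STL = 20 * log10(m * f) - 47
  m * f = 14.0 * 1000 = 14000
  log10(14000) = 4.14613
  STL = 20 * 4.14613 - 47 = 82.9226 - 47 = 35.9 dB

35.9 dB


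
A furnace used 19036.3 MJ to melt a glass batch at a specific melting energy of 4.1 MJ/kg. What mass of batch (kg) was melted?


Rearrange E = m * s for m:
  m = E / s
  m = 19036.3 / 4.1 = 4643.0 kg

4643.0 kg


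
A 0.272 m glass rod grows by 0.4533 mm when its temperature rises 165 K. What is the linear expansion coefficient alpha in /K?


Rearrange dL = alpha * L0 * dT for alpha:
  alpha = dL / (L0 * dT)
  alpha = (0.4533 / 1000) / (0.272 * 165) = 0.0000101 /K = 1.01 x 10^-5 /K

1.01 x 10^-5 /K


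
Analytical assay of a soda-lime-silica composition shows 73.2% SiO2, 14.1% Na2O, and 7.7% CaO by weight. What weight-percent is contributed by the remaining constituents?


Sum the three major oxides:
  SiO2 + Na2O + CaO = 73.2 + 14.1 + 7.7 = 95.0%
Subtract from 100%:
  Others = 100 - 95.0 = 5.0%

5.0%


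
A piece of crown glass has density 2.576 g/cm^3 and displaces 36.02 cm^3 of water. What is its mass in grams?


Rearrange rho = m / V:
  m = rho * V
  m = 2.576 * 36.02 = 92.788 g

92.788 g


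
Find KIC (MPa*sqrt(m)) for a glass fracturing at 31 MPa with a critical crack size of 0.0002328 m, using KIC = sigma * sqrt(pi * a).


Fracture toughness: KIC = sigma * sqrt(pi * a)
  pi * a = pi * 0.0002328 = 0.000731363
  sqrt(pi * a) = 0.027044
  KIC = 31 * 0.027044 = 0.838 MPa*sqrt(m)

0.838 MPa*sqrt(m)


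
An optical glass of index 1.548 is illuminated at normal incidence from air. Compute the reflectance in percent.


Fresnel reflectance at normal incidence:
  R = ((n - 1)/(n + 1))^2
  (n - 1)/(n + 1) = (1.548 - 1)/(1.548 + 1) = 0.215071
  R = 0.215071^2 = 0.0462555
  R(%) = 0.0462555 * 100 = 4.626%

4.626%


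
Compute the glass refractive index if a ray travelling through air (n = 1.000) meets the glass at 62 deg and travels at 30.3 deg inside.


Apply Snell's law: n1 * sin(theta1) = n2 * sin(theta2)
  n2 = n1 * sin(theta1) / sin(theta2)
  sin(62) = 0.882948
  sin(30.3) = 0.504528
  n2 = 1.000 * 0.882948 / 0.504528 = 1.75

1.75


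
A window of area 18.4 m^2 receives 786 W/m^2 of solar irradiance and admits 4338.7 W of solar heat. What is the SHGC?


Rearrange Q = Area * SHGC * Irradiance:
  SHGC = Q / (Area * Irradiance)
  SHGC = 4338.7 / (18.4 * 786) = 0.3

0.3


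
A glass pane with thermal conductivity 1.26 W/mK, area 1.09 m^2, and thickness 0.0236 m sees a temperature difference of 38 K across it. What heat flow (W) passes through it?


Fourier's law: Q = k * A * dT / t
  Q = 1.26 * 1.09 * 38 / 0.0236
  Q = 52.1892 / 0.0236 = 2211.4 W

2211.4 W


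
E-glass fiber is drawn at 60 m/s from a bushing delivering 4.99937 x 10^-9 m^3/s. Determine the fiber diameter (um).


Cross-sectional area from continuity:
  A = Q / v = 4.99937 x 10^-9 / 60 = 8.332283 x 10^-11 m^2
Diameter from circular cross-section:
  d = sqrt(4A / pi) * 10^6 (m -> um)
  d = sqrt(4 * 8.332283 x 10^-11 / pi) * 10^6 = 10.3 um

10.3 um


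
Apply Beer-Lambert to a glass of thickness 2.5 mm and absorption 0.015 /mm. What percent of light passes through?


Beer-Lambert law: T = exp(-alpha * thickness)
  exponent = -0.015 * 2.5 = -0.0375
  T = exp(-0.0375) = 0.9632
  Percentage = 0.9632 * 100 = 96.32%

96.32%


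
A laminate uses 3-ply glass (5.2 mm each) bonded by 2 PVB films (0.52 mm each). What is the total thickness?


Total thickness = glass contribution + PVB contribution
  Glass: 3 * 5.2 = 15.6 mm
  PVB: 2 * 0.52 = 1.04 mm
  Total = 15.6 + 1.04 = 16.64 mm

16.64 mm


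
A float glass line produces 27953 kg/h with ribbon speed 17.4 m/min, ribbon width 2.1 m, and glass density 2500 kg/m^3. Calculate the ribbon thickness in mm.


Ribbon cross-section from mass balance:
  Volume rate = throughput / density = 27953 / 2500 = 11.1812 m^3/h
  thickness = volume rate / (speed * 60 * width), i.e.
  thickness = throughput / (60 * speed * width * density) * 1000
  thickness = 27953 / (60 * 17.4 * 2.1 * 2500) * 1000 = 5.1 mm

5.1 mm


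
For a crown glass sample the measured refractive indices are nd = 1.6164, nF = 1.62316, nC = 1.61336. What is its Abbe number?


Abbe number formula: Vd = (nd - 1) / (nF - nC)
  nd - 1 = 1.6164 - 1 = 0.6164
  nF - nC = 1.62316 - 1.61336 = 0.0098
  Vd = 0.6164 / 0.0098 = 62.9

62.9


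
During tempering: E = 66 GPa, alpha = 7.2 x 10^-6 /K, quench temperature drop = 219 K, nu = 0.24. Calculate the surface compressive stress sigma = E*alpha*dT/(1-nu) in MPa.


Tempering stress: sigma = E * alpha * dT / (1 - nu)
  E (MPa) = 66 * 1000 = 66000
  Numerator = 66000 * (7.2 x 10^-6) * 219 = 104.0688
  Denominator = 1 - 0.24 = 0.76
  sigma = 104.0688 / 0.76 = 136.9 MPa

136.9 MPa


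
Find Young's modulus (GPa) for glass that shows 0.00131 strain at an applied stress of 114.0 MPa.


Young's modulus: E = stress / strain
  E = 114.0 MPa / 0.00131 = 87022.9 MPa
Convert to GPa: 87022.9 / 1000 = 87.02 GPa

87.02 GPa


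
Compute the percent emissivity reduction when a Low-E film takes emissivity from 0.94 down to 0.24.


Percentage reduction = (1 - coated/uncoated) * 100
  Ratio = 0.24 / 0.94 = 0.2553
  Reduction = (1 - 0.2553) * 100 = 74.5%

74.5%


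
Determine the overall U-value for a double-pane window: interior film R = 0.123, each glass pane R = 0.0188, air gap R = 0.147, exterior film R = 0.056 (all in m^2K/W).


Total thermal resistance (series):
  R_total = R_in + R_glass + R_air + R_glass + R_out
  R_total = 0.123 + 0.0188 + 0.147 + 0.0188 + 0.056 = 0.3636 m^2K/W
U-value = 1 / R_total = 1 / 0.3636 = 2.75 W/m^2K

2.75 W/m^2K


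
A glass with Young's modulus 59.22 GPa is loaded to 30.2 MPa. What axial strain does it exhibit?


Rearrange E = sigma / epsilon:
  epsilon = sigma / E
  E (MPa) = 59.22 * 1000 = 59220
  epsilon = 30.2 / 59220 = 0.00051

0.00051


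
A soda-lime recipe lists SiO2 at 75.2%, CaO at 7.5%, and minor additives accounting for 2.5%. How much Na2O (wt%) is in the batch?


Pieces sum to 100%:
  Na2O = 100 - (SiO2 + CaO + others)
  Na2O = 100 - (75.2 + 7.5 + 2.5) = 14.8%

14.8%


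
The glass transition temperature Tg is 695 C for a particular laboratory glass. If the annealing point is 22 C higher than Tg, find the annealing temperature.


The annealing temperature is Tg plus the offset:
  T_anneal = 695 + 22 = 717 C

717 C


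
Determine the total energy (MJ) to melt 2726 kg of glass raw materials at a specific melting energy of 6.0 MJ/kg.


Total energy = mass * specific energy
  E = 2726 * 6.0 = 16356 MJ

16356 MJ


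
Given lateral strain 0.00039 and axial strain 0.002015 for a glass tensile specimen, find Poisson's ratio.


Poisson's ratio: nu = lateral strain / axial strain
  nu = 0.00039 / 0.002015 = 0.1935

0.1935


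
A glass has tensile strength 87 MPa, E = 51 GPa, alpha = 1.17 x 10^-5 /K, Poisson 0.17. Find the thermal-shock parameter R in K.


Thermal shock resistance: R = sigma * (1 - nu) / (E * alpha)
  Numerator = 87 * (1 - 0.17) = 72.21
  Denominator = 51 * 1000 * (1.17 x 10^-5) = 0.5967
  R = 72.21 / 0.5967 = 121.0 K

121.0 K


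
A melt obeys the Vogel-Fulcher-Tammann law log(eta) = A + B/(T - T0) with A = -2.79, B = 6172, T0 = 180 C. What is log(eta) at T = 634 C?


VFT equation: log(eta) = A + B / (T - T0)
  T - T0 = 634 - 180 = 454
  B / (T - T0) = 6172 / 454 = 13.595
  log(eta) = -2.79 + 13.595 = 10.805

10.805


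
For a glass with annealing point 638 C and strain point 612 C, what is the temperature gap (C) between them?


Gap = T_anneal - T_strain:
  gap = 638 - 612 = 26 C

26 C


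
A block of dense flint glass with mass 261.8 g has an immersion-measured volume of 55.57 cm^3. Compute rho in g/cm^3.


Use the definition of density:
  rho = mass / volume
  rho = 261.8 / 55.57 = 4.711 g/cm^3

4.711 g/cm^3


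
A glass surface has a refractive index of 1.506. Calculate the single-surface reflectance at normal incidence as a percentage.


Fresnel reflectance at normal incidence:
  R = ((n - 1)/(n + 1))^2
  (n - 1)/(n + 1) = (1.506 - 1)/(1.506 + 1) = 0.201915
  R = 0.201915^2 = 0.0407697
  R(%) = 0.0407697 * 100 = 4.077%

4.077%


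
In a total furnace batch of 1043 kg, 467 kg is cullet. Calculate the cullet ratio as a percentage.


Cullet ratio = (cullet mass / total batch mass) * 100
  Ratio = 467 / 1043 * 100 = 44.77%

44.77%


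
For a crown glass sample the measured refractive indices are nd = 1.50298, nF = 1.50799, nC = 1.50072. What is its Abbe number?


Abbe number formula: Vd = (nd - 1) / (nF - nC)
  nd - 1 = 1.50298 - 1 = 0.50298
  nF - nC = 1.50799 - 1.50072 = 0.00727
  Vd = 0.50298 / 0.00727 = 69.19

69.19


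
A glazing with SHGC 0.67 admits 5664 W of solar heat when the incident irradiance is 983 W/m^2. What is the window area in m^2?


Rearrange Q = Area * SHGC * Irradiance:
  Area = Q / (SHGC * Irradiance)
  Area = 5664 / (0.67 * 983) = 8.6 m^2

8.6 m^2


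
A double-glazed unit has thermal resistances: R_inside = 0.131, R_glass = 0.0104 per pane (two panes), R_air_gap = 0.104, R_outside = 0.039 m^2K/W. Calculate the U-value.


Total thermal resistance (series):
  R_total = R_in + R_glass + R_air + R_glass + R_out
  R_total = 0.131 + 0.0104 + 0.104 + 0.0104 + 0.039 = 0.2948 m^2K/W
U-value = 1 / R_total = 1 / 0.2948 = 3.392 W/m^2K

3.392 W/m^2K


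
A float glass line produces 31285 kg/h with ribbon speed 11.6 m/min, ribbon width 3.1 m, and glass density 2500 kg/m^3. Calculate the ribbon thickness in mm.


Ribbon cross-section from mass balance:
  Volume rate = throughput / density = 31285 / 2500 = 12.514 m^3/h
  thickness = volume rate / (speed * 60 * width), i.e.
  thickness = throughput / (60 * speed * width * density) * 1000
  thickness = 31285 / (60 * 11.6 * 3.1 * 2500) * 1000 = 5.8 mm

5.8 mm


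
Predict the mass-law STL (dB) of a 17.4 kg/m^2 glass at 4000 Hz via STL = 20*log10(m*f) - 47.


Mass law: STL = 20 * log10(m * f) - 47
  m * f = 17.4 * 4000 = 69600
  log10(69600) = 4.84261
  STL = 20 * 4.84261 - 47 = 96.8522 - 47 = 49.9 dB

49.9 dB


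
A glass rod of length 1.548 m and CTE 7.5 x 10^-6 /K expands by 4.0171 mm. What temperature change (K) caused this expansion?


Rearrange dL = alpha * L0 * dT for dT:
  dT = dL / (alpha * L0)
  dL (m) = 4.0171 / 1000 = 0.0040171
  dT = 0.0040171 / ((7.5 x 10^-6) * 1.548) = 346.0 K

346.0 K


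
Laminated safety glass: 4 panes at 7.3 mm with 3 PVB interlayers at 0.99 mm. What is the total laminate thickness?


Total thickness = glass contribution + PVB contribution
  Glass: 4 * 7.3 = 29.2 mm
  PVB: 3 * 0.99 = 2.97 mm
  Total = 29.2 + 2.97 = 32.17 mm

32.17 mm


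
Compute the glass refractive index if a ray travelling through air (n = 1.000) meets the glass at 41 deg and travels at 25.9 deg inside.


Apply Snell's law: n1 * sin(theta1) = n2 * sin(theta2)
  n2 = n1 * sin(theta1) / sin(theta2)
  sin(41) = 0.656059
  sin(25.9) = 0.436802
  n2 = 1.000 * 0.656059 / 0.436802 = 1.502

1.502


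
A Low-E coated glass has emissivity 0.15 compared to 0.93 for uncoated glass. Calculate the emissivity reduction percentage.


Percentage reduction = (1 - coated/uncoated) * 100
  Ratio = 0.15 / 0.93 = 0.1613
  Reduction = (1 - 0.1613) * 100 = 83.9%

83.9%


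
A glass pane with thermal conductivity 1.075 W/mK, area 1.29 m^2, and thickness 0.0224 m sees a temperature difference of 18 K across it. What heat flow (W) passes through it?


Fourier's law: Q = k * A * dT / t
  Q = 1.075 * 1.29 * 18 / 0.0224
  Q = 24.9615 / 0.0224 = 1114.4 W

1114.4 W


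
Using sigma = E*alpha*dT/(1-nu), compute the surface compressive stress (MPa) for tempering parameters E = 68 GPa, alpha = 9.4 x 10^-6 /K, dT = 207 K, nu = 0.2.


Tempering stress: sigma = E * alpha * dT / (1 - nu)
  E (MPa) = 68 * 1000 = 68000
  Numerator = 68000 * (9.4 x 10^-6) * 207 = 132.3144
  Denominator = 1 - 0.2 = 0.8
  sigma = 132.3144 / 0.8 = 165.4 MPa

165.4 MPa


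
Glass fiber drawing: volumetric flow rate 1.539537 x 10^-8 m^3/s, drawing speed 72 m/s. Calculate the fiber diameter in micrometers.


Cross-sectional area from continuity:
  A = Q / v = 1.539537 x 10^-8 / 72 = 2.138246 x 10^-10 m^2
Diameter from circular cross-section:
  d = sqrt(4A / pi) * 10^6 (m -> um)
  d = sqrt(4 * 2.138246 x 10^-10 / pi) * 10^6 = 16.5 um

16.5 um


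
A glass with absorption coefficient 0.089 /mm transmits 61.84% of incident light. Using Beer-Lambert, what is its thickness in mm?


Rearrange T = exp(-alpha * thickness):
  thickness = -ln(T) / alpha
  T = 61.84/100 = 0.6184
  ln(T) = -0.48062
  -ln(T) = 0.48062
  thickness = 0.48062 / 0.089 = 5.4 mm

5.4 mm


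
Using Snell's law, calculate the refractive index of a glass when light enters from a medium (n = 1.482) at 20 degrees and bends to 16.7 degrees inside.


Apply Snell's law: n1 * sin(theta1) = n2 * sin(theta2)
  n2 = n1 * sin(theta1) / sin(theta2)
  sin(20) = 0.34202
  sin(16.7) = 0.287361
  n2 = 1.482 * 0.34202 / 0.287361 = 1.7639

1.7639


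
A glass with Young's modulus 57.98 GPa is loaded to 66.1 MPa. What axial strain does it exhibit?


Rearrange E = sigma / epsilon:
  epsilon = sigma / E
  E (MPa) = 57.98 * 1000 = 57980
  epsilon = 66.1 / 57980 = 0.00114

0.00114


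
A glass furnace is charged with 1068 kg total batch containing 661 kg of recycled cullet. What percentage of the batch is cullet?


Cullet ratio = (cullet mass / total batch mass) * 100
  Ratio = 661 / 1068 * 100 = 61.89%

61.89%


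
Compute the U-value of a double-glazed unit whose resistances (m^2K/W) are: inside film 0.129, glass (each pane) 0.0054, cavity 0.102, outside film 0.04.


Total thermal resistance (series):
  R_total = R_in + R_glass + R_air + R_glass + R_out
  R_total = 0.129 + 0.0054 + 0.102 + 0.0054 + 0.04 = 0.2818 m^2K/W
U-value = 1 / R_total = 1 / 0.2818 = 3.549 W/m^2K

3.549 W/m^2K


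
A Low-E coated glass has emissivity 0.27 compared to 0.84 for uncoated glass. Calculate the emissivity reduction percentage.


Percentage reduction = (1 - coated/uncoated) * 100
  Ratio = 0.27 / 0.84 = 0.3214
  Reduction = (1 - 0.3214) * 100 = 67.9%

67.9%


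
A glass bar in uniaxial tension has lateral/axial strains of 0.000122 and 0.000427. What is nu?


Poisson's ratio: nu = lateral strain / axial strain
  nu = 0.000122 / 0.000427 = 0.2857

0.2857


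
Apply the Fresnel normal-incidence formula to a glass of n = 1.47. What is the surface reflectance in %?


Fresnel reflectance at normal incidence:
  R = ((n - 1)/(n + 1))^2
  (n - 1)/(n + 1) = (1.47 - 1)/(1.47 + 1) = 0.190283
  R = 0.190283^2 = 0.0362076
  R(%) = 0.0362076 * 100 = 3.621%

3.621%


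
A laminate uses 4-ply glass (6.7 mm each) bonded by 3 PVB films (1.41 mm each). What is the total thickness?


Total thickness = glass contribution + PVB contribution
  Glass: 4 * 6.7 = 26.8 mm
  PVB: 3 * 1.41 = 4.23 mm
  Total = 26.8 + 4.23 = 31.03 mm

31.03 mm


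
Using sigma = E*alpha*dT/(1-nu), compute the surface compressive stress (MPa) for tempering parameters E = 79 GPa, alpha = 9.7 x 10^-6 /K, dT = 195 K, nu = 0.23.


Tempering stress: sigma = E * alpha * dT / (1 - nu)
  E (MPa) = 79 * 1000 = 79000
  Numerator = 79000 * (9.7 x 10^-6) * 195 = 149.4285
  Denominator = 1 - 0.23 = 0.77
  sigma = 149.4285 / 0.77 = 194.1 MPa

194.1 MPa


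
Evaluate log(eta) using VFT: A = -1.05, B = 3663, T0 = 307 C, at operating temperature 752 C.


VFT equation: log(eta) = A + B / (T - T0)
  T - T0 = 752 - 307 = 445
  B / (T - T0) = 3663 / 445 = 8.231
  log(eta) = -1.05 + 8.231 = 7.181

7.181


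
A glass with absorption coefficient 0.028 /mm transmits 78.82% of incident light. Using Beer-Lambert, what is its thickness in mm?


Rearrange T = exp(-alpha * thickness):
  thickness = -ln(T) / alpha
  T = 78.82/100 = 0.7882
  ln(T) = -0.238
  -ln(T) = 0.238
  thickness = 0.238 / 0.028 = 8.5 mm

8.5 mm


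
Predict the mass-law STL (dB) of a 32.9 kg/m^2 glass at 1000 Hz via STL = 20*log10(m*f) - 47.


Mass law: STL = 20 * log10(m * f) - 47
  m * f = 32.9 * 1000 = 32900
  log10(32900) = 4.5172
  STL = 20 * 4.5172 - 47 = 90.344 - 47 = 43.3 dB

43.3 dB


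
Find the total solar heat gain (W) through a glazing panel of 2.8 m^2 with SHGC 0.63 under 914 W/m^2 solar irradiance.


Solar heat gain: Q = Area * SHGC * Irradiance
  Q = 2.8 * 0.63 * 914 = 1612.3 W

1612.3 W


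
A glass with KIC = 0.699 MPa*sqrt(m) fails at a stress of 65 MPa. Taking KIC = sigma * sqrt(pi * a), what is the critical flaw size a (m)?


Rearrange KIC = sigma * sqrt(pi * a):
  sqrt(pi * a) = KIC / sigma
  sqrt(pi * a) = 0.699 / 65 = 0.010754
  a = (KIC / sigma)^2 / pi
  a = 0.010754^2 / pi = 0.0000368 m

0.0000368 m


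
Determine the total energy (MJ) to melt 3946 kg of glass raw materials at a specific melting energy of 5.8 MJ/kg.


Total energy = mass * specific energy
  E = 3946 * 5.8 = 22886.8 MJ

22886.8 MJ


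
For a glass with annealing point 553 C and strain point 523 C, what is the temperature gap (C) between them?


Gap = T_anneal - T_strain:
  gap = 553 - 523 = 30 C

30 C


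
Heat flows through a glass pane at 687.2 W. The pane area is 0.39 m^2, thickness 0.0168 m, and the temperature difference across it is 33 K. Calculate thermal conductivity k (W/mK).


Fourier's law rearranged: k = Q * t / (A * dT)
  Numerator = 687.2 * 0.0168 = 11.54496
  Denominator = 0.39 * 33 = 12.87
  k = 11.54496 / 12.87 = 0.897 W/mK

0.897 W/mK


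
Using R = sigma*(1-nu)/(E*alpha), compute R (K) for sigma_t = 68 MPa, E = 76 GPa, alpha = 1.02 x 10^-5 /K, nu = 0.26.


Thermal shock resistance: R = sigma * (1 - nu) / (E * alpha)
  Numerator = 68 * (1 - 0.26) = 50.32
  Denominator = 76 * 1000 * (1.02 x 10^-5) = 0.7752
  R = 50.32 / 0.7752 = 64.9 K

64.9 K


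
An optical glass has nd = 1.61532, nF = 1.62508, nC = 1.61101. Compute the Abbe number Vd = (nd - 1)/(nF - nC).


Abbe number formula: Vd = (nd - 1) / (nF - nC)
  nd - 1 = 1.61532 - 1 = 0.61532
  nF - nC = 1.62508 - 1.61101 = 0.01407
  Vd = 0.61532 / 0.01407 = 43.73

43.73


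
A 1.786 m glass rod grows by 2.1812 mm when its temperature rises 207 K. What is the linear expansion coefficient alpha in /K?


Rearrange dL = alpha * L0 * dT for alpha:
  alpha = dL / (L0 * dT)
  alpha = (2.1812 / 1000) / (1.786 * 207) = 0.0000059 /K = 5.9 x 10^-6 /K

5.9 x 10^-6 /K


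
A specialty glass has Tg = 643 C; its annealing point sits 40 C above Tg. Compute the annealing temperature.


The annealing temperature is Tg plus the offset:
  T_anneal = 643 + 40 = 683 C

683 C


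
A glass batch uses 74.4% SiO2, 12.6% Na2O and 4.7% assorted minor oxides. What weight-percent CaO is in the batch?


Pieces sum to 100%:
  CaO = 100 - (SiO2 + Na2O + others)
  CaO = 100 - (74.4 + 12.6 + 4.7) = 8.3%

8.3%


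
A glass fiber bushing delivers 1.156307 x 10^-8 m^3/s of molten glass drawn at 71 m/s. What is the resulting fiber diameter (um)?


Cross-sectional area from continuity:
  A = Q / v = 1.156307 x 10^-8 / 71 = 1.628601 x 10^-10 m^2
Diameter from circular cross-section:
  d = sqrt(4A / pi) * 10^6 (m -> um)
  d = sqrt(4 * 1.628601 x 10^-10 / pi) * 10^6 = 14.4 um

14.4 um


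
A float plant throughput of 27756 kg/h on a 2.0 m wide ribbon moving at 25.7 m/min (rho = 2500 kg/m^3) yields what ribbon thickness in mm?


Ribbon cross-section from mass balance:
  Volume rate = throughput / density = 27756 / 2500 = 11.1024 m^3/h
  thickness = volume rate / (speed * 60 * width), i.e.
  thickness = throughput / (60 * speed * width * density) * 1000
  thickness = 27756 / (60 * 25.7 * 2.0 * 2500) * 1000 = 3.6 mm

3.6 mm


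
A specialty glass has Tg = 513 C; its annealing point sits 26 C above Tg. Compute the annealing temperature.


The annealing temperature is Tg plus the offset:
  T_anneal = 513 + 26 = 539 C

539 C


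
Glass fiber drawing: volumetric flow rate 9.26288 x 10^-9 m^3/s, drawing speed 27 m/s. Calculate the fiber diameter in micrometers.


Cross-sectional area from continuity:
  A = Q / v = 9.26288 x 10^-9 / 27 = 3.430696 x 10^-10 m^2
Diameter from circular cross-section:
  d = sqrt(4A / pi) * 10^6 (m -> um)
  d = sqrt(4 * 3.430696 x 10^-10 / pi) * 10^6 = 20.9 um

20.9 um


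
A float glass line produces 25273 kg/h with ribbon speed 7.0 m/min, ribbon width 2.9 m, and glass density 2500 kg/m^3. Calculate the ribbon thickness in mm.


Ribbon cross-section from mass balance:
  Volume rate = throughput / density = 25273 / 2500 = 10.1092 m^3/h
  thickness = volume rate / (speed * 60 * width), i.e.
  thickness = throughput / (60 * speed * width * density) * 1000
  thickness = 25273 / (60 * 7.0 * 2.9 * 2500) * 1000 = 8.3 mm

8.3 mm


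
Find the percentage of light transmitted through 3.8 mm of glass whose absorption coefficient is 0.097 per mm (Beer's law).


Beer-Lambert law: T = exp(-alpha * thickness)
  exponent = -0.097 * 3.8 = -0.3686
  T = exp(-0.3686) = 0.6917
  Percentage = 0.6917 * 100 = 69.17%

69.17%


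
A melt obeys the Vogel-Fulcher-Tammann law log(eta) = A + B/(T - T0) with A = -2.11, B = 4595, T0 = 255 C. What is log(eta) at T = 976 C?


VFT equation: log(eta) = A + B / (T - T0)
  T - T0 = 976 - 255 = 721
  B / (T - T0) = 4595 / 721 = 6.373
  log(eta) = -2.11 + 6.373 = 4.263

4.263


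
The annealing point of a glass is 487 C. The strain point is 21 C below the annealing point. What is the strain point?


Strain point = annealing point - difference:
  T_strain = 487 - 21 = 466 C

466 C


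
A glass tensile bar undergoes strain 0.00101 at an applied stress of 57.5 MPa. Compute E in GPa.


Young's modulus: E = stress / strain
  E = 57.5 MPa / 0.00101 = 56930.69 MPa
Convert to GPa: 56930.69 / 1000 = 56.93 GPa

56.93 GPa


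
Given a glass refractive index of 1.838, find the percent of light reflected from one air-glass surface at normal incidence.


Fresnel reflectance at normal incidence:
  R = ((n - 1)/(n + 1))^2
  (n - 1)/(n + 1) = (1.838 - 1)/(1.838 + 1) = 0.295278
  R = 0.295278^2 = 0.0871891
  R(%) = 0.0871891 * 100 = 8.719%

8.719%


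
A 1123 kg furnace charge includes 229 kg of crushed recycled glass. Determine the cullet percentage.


Cullet ratio = (cullet mass / total batch mass) * 100
  Ratio = 229 / 1123 * 100 = 20.39%

20.39%


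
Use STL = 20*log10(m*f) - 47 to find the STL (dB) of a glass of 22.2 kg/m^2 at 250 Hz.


Mass law: STL = 20 * log10(m * f) - 47
  m * f = 22.2 * 250 = 5550
  log10(5550) = 3.74429
  STL = 20 * 3.74429 - 47 = 74.8858 - 47 = 27.9 dB

27.9 dB


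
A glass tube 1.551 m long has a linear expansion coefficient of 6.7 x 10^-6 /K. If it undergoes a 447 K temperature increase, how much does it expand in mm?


Thermal expansion formula: dL = alpha * L0 * dT
  dL = (6.7 x 10^-6) * 1.551 * 447 = 0.00464509 m
Convert to mm: 0.00464509 * 1000 = 4.6451 mm

4.6451 mm


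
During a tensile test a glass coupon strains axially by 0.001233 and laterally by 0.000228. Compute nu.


Poisson's ratio: nu = lateral strain / axial strain
  nu = 0.000228 / 0.001233 = 0.1849

0.1849


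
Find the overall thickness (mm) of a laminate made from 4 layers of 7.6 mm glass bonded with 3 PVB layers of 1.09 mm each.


Total thickness = glass contribution + PVB contribution
  Glass: 4 * 7.6 = 30.4 mm
  PVB: 3 * 1.09 = 3.27 mm
  Total = 30.4 + 3.27 = 33.67 mm

33.67 mm


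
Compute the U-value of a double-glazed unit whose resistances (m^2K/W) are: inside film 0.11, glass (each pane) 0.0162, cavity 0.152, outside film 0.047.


Total thermal resistance (series):
  R_total = R_in + R_glass + R_air + R_glass + R_out
  R_total = 0.11 + 0.0162 + 0.152 + 0.0162 + 0.047 = 0.3414 m^2K/W
U-value = 1 / R_total = 1 / 0.3414 = 2.929 W/m^2K

2.929 W/m^2K


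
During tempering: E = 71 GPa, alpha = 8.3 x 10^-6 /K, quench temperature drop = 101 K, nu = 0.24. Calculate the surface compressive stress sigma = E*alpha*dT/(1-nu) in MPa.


Tempering stress: sigma = E * alpha * dT / (1 - nu)
  E (MPa) = 71 * 1000 = 71000
  Numerator = 71000 * (8.3 x 10^-6) * 101 = 59.5193
  Denominator = 1 - 0.24 = 0.76
  sigma = 59.5193 / 0.76 = 78.3 MPa

78.3 MPa


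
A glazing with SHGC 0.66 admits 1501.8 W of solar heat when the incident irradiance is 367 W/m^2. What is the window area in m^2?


Rearrange Q = Area * SHGC * Irradiance:
  Area = Q / (SHGC * Irradiance)
  Area = 1501.8 / (0.66 * 367) = 6.2 m^2

6.2 m^2


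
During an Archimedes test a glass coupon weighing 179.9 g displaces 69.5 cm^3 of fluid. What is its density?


Use the definition of density:
  rho = mass / volume
  rho = 179.9 / 69.5 = 2.588 g/cm^3

2.588 g/cm^3


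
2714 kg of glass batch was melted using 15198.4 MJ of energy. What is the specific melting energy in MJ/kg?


Rearrange E = m * s for s:
  s = E / m
  s = 15198.4 / 2714 = 5.6 MJ/kg

5.6 MJ/kg


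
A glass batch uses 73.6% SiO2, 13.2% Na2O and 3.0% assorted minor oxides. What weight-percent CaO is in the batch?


Pieces sum to 100%:
  CaO = 100 - (SiO2 + Na2O + others)
  CaO = 100 - (73.6 + 13.2 + 3.0) = 10.2%

10.2%


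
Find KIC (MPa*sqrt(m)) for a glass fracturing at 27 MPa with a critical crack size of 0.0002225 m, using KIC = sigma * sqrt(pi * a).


Fracture toughness: KIC = sigma * sqrt(pi * a)
  pi * a = pi * 0.0002225 = 0.000699004
  sqrt(pi * a) = 0.026439
  KIC = 27 * 0.026439 = 0.714 MPa*sqrt(m)

0.714 MPa*sqrt(m)


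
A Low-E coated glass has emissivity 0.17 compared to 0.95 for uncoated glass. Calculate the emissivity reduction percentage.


Percentage reduction = (1 - coated/uncoated) * 100
  Ratio = 0.17 / 0.95 = 0.1789
  Reduction = (1 - 0.1789) * 100 = 82.1%

82.1%


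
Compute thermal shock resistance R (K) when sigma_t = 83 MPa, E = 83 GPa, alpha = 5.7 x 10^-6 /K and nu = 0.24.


Thermal shock resistance: R = sigma * (1 - nu) / (E * alpha)
  Numerator = 83 * (1 - 0.24) = 63.08
  Denominator = 83 * 1000 * (5.7 x 10^-6) = 0.4731
  R = 63.08 / 0.4731 = 133.3 K

133.3 K


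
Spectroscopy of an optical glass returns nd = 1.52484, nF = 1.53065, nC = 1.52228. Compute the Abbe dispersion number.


Abbe number formula: Vd = (nd - 1) / (nF - nC)
  nd - 1 = 1.52484 - 1 = 0.52484
  nF - nC = 1.53065 - 1.52228 = 0.00837
  Vd = 0.52484 / 0.00837 = 62.7

62.7


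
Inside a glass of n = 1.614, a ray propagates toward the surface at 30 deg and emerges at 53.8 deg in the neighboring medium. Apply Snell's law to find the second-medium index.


Apply Snell's law: n1 * sin(theta1) = n2 * sin(theta2)
  n2 = n1 * sin(theta1) / sin(theta2)
  sin(30) = 0.5
  sin(53.8) = 0.80696
  n2 = 1.614 * 0.5 / 0.80696 = 1.0

1.0


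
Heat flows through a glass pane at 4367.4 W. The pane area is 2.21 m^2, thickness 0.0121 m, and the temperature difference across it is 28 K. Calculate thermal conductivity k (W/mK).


Fourier's law rearranged: k = Q * t / (A * dT)
  Numerator = 4367.4 * 0.0121 = 52.84554
  Denominator = 2.21 * 28 = 61.88
  k = 52.84554 / 61.88 = 0.854 W/mK

0.854 W/mK


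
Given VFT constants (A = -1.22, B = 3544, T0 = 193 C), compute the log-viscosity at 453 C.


VFT equation: log(eta) = A + B / (T - T0)
  T - T0 = 453 - 193 = 260
  B / (T - T0) = 3544 / 260 = 13.631
  log(eta) = -1.22 + 13.631 = 12.411

12.411


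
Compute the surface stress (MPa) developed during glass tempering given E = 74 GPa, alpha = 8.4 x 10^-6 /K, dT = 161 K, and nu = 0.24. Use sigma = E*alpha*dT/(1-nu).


Tempering stress: sigma = E * alpha * dT / (1 - nu)
  E (MPa) = 74 * 1000 = 74000
  Numerator = 74000 * (8.4 x 10^-6) * 161 = 100.0776
  Denominator = 1 - 0.24 = 0.76
  sigma = 100.0776 / 0.76 = 131.7 MPa

131.7 MPa


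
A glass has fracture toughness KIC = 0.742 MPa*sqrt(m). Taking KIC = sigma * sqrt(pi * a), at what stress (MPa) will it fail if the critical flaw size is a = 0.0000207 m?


Rearrange KIC = sigma * sqrt(pi * a):
  sigma = KIC / sqrt(pi * a)
  sqrt(pi * 0.0000207) = 0.008064
  sigma = 0.742 / 0.008064 = 92.01 MPa

92.01 MPa


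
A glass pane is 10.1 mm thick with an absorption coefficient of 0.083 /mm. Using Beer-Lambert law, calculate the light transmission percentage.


Beer-Lambert law: T = exp(-alpha * thickness)
  exponent = -0.083 * 10.1 = -0.8383
  T = exp(-0.8383) = 0.4324
  Percentage = 0.4324 * 100 = 43.24%

43.24%


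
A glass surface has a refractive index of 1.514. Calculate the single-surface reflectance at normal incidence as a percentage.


Fresnel reflectance at normal incidence:
  R = ((n - 1)/(n + 1))^2
  (n - 1)/(n + 1) = (1.514 - 1)/(1.514 + 1) = 0.204455
  R = 0.204455^2 = 0.0418018
  R(%) = 0.0418018 * 100 = 4.18%

4.18%


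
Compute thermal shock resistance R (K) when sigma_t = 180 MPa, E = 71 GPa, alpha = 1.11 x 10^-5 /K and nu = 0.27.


Thermal shock resistance: R = sigma * (1 - nu) / (E * alpha)
  Numerator = 180 * (1 - 0.27) = 131.4
  Denominator = 71 * 1000 * (1.11 x 10^-5) = 0.7881
  R = 131.4 / 0.7881 = 166.7 K

166.7 K


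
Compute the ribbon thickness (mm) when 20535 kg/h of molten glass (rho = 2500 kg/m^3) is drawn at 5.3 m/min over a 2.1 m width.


Ribbon cross-section from mass balance:
  Volume rate = throughput / density = 20535 / 2500 = 8.214 m^3/h
  thickness = volume rate / (speed * 60 * width), i.e.
  thickness = throughput / (60 * speed * width * density) * 1000
  thickness = 20535 / (60 * 5.3 * 2.1 * 2500) * 1000 = 12.3 mm

12.3 mm


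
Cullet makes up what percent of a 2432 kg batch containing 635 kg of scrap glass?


Cullet ratio = (cullet mass / total batch mass) * 100
  Ratio = 635 / 2432 * 100 = 26.11%

26.11%
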